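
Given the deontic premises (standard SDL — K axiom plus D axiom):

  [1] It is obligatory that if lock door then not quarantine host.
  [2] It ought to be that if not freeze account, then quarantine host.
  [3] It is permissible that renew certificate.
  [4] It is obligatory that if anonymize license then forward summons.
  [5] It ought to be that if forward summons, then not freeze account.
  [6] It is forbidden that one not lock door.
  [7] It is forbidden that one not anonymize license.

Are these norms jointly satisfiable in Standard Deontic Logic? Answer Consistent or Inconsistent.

Premise 7, F(¬anonymize_license), is equivalent to O(anonymize_license).
With premise 4, O(anonymize_license → forward_summons), the K-axiom yields O(forward_summons).
With premise 5, O(forward_summons → ¬freeze_account), the K-axiom yields O(¬freeze_account).
Premise 2 is O(¬freeze_account → quarantine_host); since O(¬freeze_account), deontic closure gives O(quarantine_host).
Premise 1 is O(lock_door → ¬quarantine_host); contrapositively O(quarantine_host → ¬lock_door). Since O(quarantine_host) holds, K gives O(¬lock_door).
Yet premise 6 is F(¬lock_door), i.e. O(lock_door).
We now have both O(¬lock_door) and O(lock_door) — lock_door is simultaneously obligatory and forbidden, violating the D-axiom.

Inconsistent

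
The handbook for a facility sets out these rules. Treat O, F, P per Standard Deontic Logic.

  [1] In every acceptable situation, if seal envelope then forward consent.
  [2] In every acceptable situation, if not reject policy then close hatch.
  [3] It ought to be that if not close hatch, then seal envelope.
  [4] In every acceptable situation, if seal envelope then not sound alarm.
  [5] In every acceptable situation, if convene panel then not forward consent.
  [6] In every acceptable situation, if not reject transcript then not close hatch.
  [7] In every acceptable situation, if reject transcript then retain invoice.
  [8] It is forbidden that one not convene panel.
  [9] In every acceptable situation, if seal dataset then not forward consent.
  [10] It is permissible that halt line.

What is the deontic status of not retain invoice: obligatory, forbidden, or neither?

Forbidden

F(¬convene_panel) at premise 8 means O(convene_panel).
Premise 5 is O(convene_panel → ¬forward_consent); since O(convene_panel), deontic closure gives O(¬forward_consent).
The contrapositive of premise 1 (O(seal_envelope → forward_consent)) is O(¬forward_consent → ¬seal_envelope), and O(¬forward_consent) is already established, so O(¬seal_envelope).
The contrapositive of premise 3 (O(¬close_hatch → seal_envelope)) is O(¬seal_envelope → close_hatch), and O(¬seal_envelope) is already established, so O(close_hatch).
Premise 6 is O(¬reject_transcript → ¬close_hatch); contrapositively O(close_hatch → reject_transcript). Since O(close_hatch) holds, K gives O(reject_transcript).
From O(reject_transcript) and premise 7, O(reject_transcript → retain_invoice), we obtain O(retain_invoice).
Premises 2, 4, 9, 10 do not contribute to this derivation.
Thus O(retain_invoice), which is F(¬retain_invoice): ¬retain_invoice is forbidden.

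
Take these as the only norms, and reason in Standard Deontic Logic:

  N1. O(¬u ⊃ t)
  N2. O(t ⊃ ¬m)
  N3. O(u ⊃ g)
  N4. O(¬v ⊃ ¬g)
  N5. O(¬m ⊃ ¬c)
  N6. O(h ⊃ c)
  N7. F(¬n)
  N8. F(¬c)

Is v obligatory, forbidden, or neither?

Obligatory

Premise 8 is F(¬c), i.e. O(c).
The contrapositive of premise 5 (O(¬m ⊃ ¬c)) is O(c ⊃ m), and O(c) is already established, so O(m).
Premise 2 is O(t ⊃ ¬m); contrapositively O(m ⊃ ¬t). Since O(m) holds, K gives O(¬t).
Premise 1 is O(¬u ⊃ t); contrapositively O(¬t ⊃ u). Since O(¬t) holds, K gives O(u).
Applying K to premise 3 (O(u ⊃ g)) and O(u) yields O(g).
Premise 4, O(¬v ⊃ ¬g), contraposes to O(g ⊃ v); with O(g) we get O(v).
Premises 6, 7 do not contribute to this derivation.
Hence v is obligatory.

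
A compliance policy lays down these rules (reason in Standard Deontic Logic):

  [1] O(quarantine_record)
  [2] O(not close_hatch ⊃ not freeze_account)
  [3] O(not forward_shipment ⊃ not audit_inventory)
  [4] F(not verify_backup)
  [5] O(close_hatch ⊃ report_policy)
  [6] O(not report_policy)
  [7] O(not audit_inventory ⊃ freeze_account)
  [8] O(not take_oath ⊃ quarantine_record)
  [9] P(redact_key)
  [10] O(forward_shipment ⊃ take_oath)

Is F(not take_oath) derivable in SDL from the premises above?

Yes

Premise 6 gives O(not report_policy).
The contrapositive of premise 5 (O(close_hatch ⊃ report_policy)) is O(not report_policy ⊃ not close_hatch), and O(not report_policy) is already established, so O(not close_hatch).
With premise 2, O(not close_hatch ⊃ not freeze_account), the K-axiom yields O(not freeze_account).
The contrapositive of premise 7 (O(not audit_inventory ⊃ freeze_account)) is O(not freeze_account ⊃ audit_inventory), and O(not freeze_account) is already established, so O(audit_inventory).
The contrapositive of premise 3 (O(not forward_shipment ⊃ not audit_inventory)) is O(audit_inventory ⊃ forward_shipment), and O(audit_inventory) is already established, so O(forward_shipment).
With premise 10, O(forward_shipment ⊃ take_oath), the K-axiom yields O(take_oath).
Premises 1, 4, 8, 9 do not contribute to this derivation.
So O(take_oath) holds, i.e. F(not take_oath). The claim follows.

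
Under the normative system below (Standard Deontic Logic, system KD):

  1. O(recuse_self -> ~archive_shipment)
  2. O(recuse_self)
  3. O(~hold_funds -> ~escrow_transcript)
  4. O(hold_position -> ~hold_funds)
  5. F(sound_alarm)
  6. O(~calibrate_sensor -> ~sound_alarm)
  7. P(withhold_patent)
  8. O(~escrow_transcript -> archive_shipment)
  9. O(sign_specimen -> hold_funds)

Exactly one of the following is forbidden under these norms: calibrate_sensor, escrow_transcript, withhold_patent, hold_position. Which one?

Premise 2 states O(recuse_self) outright.
From O(recuse_self) and premise 1, O(recuse_self -> ~archive_shipment), we obtain O(~archive_shipment).
The contrapositive of premise 8 (O(~escrow_transcript -> archive_shipment)) is O(~archive_shipment -> escrow_transcript), and O(~archive_shipment) is already established, so O(escrow_transcript).
Premise 3, O(~hold_funds -> ~escrow_transcript), contraposes to O(escrow_transcript -> hold_funds); with O(escrow_transcript) we get O(hold_funds).
The contrapositive of premise 4 (O(hold_position -> ~hold_funds)) is O(hold_funds -> ~hold_position), and O(hold_funds) is already established, so O(~hold_position).
So O(~hold_position) holds, i.e. hold_position is forbidden. None of the other listed options is forbidden under the premises.

hold_position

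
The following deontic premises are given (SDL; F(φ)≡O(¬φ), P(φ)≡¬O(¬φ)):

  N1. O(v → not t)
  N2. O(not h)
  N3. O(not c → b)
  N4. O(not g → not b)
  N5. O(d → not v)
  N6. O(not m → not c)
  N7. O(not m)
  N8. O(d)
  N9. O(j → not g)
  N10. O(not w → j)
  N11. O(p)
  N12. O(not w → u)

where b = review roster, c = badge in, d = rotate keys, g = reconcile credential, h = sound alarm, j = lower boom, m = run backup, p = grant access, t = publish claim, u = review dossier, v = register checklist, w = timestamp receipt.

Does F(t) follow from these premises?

Premise 1 is O(v → not t), but O(v) is not derivable from the premises, so it does not yield O(not t).
No other premise forces O(not t). An ideal world satisfying every premise can still have t true, so F(t) is not derivable.

No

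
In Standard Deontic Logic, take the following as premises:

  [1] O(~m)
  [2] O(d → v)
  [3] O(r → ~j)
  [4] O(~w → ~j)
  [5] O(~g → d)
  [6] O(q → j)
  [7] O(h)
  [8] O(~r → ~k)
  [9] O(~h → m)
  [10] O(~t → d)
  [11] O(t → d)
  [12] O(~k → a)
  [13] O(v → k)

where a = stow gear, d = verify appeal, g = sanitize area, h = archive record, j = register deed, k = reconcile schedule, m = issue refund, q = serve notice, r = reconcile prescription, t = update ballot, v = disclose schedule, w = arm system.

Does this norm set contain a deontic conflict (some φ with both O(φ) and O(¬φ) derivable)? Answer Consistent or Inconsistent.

Consistent

Premise 9 is O(~h → m), but O(~h) is not derivable from the premises, so it does not yield O(m).
So O(m) is not derivable, and the apparent clash with O(~m) does not arise.
A world satisfying every obligation exists (e.g. a=false, d=true, g=false, h=true, j=false, k=true, m=false, q=false, r=true, t=false, v=true, w=false); no atom is both obligatory and forbidden, so the set is consistent.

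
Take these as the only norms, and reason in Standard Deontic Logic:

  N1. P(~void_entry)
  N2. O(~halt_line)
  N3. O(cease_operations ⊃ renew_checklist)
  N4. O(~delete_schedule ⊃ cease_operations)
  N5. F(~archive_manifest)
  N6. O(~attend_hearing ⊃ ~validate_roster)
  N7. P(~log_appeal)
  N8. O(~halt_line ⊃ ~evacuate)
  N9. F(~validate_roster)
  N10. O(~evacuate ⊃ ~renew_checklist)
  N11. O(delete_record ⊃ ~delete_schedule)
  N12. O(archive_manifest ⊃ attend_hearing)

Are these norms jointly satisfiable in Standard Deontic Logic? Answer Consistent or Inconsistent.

Premise 6 is O(~attend_hearing ⊃ ~validate_roster), but O(~attend_hearing) is not derivable from the premises, so it does not yield O(~validate_roster).
So O(~validate_roster) is not derivable, and the apparent clash with O(validate_roster) does not arise.
A world satisfying every obligation exists (e.g. archive_manifest=true, attend_hearing=true, cease_operations=false, delete_record=false, delete_schedule=true, evacuate=false, halt_line=false, log_appeal=false, renew_checklist=false, validate_roster=true, void_entry=false); no atom is both obligatory and forbidden, so the set is consistent.

Consistent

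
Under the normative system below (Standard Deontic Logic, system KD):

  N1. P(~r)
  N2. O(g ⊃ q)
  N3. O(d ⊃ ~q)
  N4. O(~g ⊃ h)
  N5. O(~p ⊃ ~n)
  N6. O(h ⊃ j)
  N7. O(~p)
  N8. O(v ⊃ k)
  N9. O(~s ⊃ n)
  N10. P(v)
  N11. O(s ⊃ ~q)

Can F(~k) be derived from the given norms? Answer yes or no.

No

Premise 8 is O(v ⊃ k), but O(v) is not derivable from the premises (the permission P(v) asserts only ~O(~v), not O(v)), so it does not yield O(k).
No other premise forces O(k). An ideal world satisfying every premise can still have ~k true, so F(~k) is not derivable.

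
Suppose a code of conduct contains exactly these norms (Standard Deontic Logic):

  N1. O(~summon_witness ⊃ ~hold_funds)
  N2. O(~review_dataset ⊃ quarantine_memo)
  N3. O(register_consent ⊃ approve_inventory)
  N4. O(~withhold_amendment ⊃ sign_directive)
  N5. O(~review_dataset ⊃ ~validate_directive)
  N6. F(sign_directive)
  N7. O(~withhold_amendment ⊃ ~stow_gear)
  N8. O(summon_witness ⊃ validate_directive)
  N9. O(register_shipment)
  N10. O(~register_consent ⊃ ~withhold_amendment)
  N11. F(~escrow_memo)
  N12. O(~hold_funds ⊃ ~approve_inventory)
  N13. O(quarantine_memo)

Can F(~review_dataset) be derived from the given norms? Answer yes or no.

Yes

Premise 6 is F(sign_directive), i.e. O(~sign_directive).
Premise 4 is O(~withhold_amendment ⊃ sign_directive); contrapositively O(~sign_directive ⊃ withhold_amendment). Since O(~sign_directive) holds, K gives O(withhold_amendment).
Premise 10 is O(~register_consent ⊃ ~withhold_amendment); contrapositively O(withhold_amendment ⊃ register_consent). Since O(withhold_amendment) holds, K gives O(register_consent).
With premise 3, O(register_consent ⊃ approve_inventory), the K-axiom yields O(approve_inventory).
Premise 12 is O(~hold_funds ⊃ ~approve_inventory); contrapositively O(approve_inventory ⊃ hold_funds). Since O(approve_inventory) holds, K gives O(hold_funds).
Premise 1, O(~summon_witness ⊃ ~hold_funds), contraposes to O(hold_funds ⊃ summon_witness); with O(hold_funds) we get O(summon_witness).
Applying K to premise 8 (O(summon_witness ⊃ validate_directive)) and O(summon_witness) yields O(validate_directive).
Premise 5 is O(~review_dataset ⊃ ~validate_directive); contrapositively O(validate_directive ⊃ review_dataset). Since O(validate_directive) holds, K gives O(review_dataset).
Premises 2, 7, 9, 11, 13 do not contribute to this derivation.
So O(review_dataset) holds, i.e. F(~review_dataset). The claim follows.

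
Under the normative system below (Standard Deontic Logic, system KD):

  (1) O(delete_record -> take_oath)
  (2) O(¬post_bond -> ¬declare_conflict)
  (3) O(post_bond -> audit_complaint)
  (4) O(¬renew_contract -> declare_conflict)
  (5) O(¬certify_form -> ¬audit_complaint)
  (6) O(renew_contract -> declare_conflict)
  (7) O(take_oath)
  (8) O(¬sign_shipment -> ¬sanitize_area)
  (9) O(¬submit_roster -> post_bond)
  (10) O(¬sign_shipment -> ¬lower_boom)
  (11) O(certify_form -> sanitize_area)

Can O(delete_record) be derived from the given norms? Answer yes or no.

No

Premise 1 is O(delete_record -> take_oath); even if O(take_oath) held, inferring O(delete_record) would be affirming the consequent — invalid.
No other premise forces O(delete_record). An ideal world satisfying every premise can still have delete_record false, so O(delete_record) is not derivable.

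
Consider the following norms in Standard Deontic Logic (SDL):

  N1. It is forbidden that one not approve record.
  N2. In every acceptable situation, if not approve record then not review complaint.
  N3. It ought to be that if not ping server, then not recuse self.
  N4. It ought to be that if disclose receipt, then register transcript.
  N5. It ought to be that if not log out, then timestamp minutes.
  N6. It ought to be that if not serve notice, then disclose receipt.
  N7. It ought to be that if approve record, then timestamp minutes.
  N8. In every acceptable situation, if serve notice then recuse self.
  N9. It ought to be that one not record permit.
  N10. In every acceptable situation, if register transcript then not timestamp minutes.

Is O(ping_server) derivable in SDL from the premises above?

Yes

Premise 1 is F(¬approve_record), i.e. O(approve_record).
With premise 7, O(approve_record → timestamp_minutes), the K-axiom yields O(timestamp_minutes).
Premise 10, O(register_transcript → ¬timestamp_minutes), contraposes to O(timestamp_minutes → ¬register_transcript); with O(timestamp_minutes) we get O(¬register_transcript).
Premise 4 is O(disclose_receipt → register_transcript); contrapositively O(¬register_transcript → ¬disclose_receipt). Since O(¬register_transcript) holds, K gives O(¬disclose_receipt).
Premise 6 is O(¬serve_notice → disclose_receipt); contrapositively O(¬disclose_receipt → serve_notice). Since O(¬disclose_receipt) holds, K gives O(serve_notice).
From O(serve_notice) and premise 8, O(serve_notice → recuse_self), we obtain O(recuse_self).
Premise 3, O(¬ping_server → ¬recuse_self), contraposes to O(recuse_self → ping_server); with O(recuse_self) we get O(ping_server).
Premises 2, 5, 9 do not contribute to this derivation.
So O(ping_server) follows.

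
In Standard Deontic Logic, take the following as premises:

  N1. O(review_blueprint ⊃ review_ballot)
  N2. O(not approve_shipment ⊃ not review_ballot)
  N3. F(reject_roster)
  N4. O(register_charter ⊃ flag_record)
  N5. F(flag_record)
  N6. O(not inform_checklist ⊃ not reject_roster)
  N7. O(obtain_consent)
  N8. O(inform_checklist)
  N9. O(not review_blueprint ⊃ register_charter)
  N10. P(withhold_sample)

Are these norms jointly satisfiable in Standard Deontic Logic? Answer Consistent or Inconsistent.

Premise 6 is O(not inform_checklist ⊃ not reject_roster); even if O(not reject_roster) held, inferring O(not inform_checklist) would be affirming the consequent — invalid.
So O(not inform_checklist) is not derivable, and the apparent clash with O(inform_checklist) does not arise.
A world satisfying every obligation exists (e.g. approve_shipment=true, flag_record=false, inform_checklist=true, obtain_consent=true, register_charter=false, reject_roster=false, review_ballot=true, review_blueprint=true, withhold_sample=false); no atom is both obligatory and forbidden, so the set is consistent.

Consistent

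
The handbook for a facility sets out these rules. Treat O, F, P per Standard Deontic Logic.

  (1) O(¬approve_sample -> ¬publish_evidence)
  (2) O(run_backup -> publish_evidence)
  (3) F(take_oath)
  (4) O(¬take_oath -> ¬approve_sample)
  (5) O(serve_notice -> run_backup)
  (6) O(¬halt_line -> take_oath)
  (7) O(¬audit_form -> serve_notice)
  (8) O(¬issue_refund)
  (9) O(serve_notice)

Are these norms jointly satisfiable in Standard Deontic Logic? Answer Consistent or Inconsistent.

Inconsistent

From premise 9 we have O(serve_notice).
Applying K to premise 5 (O(serve_notice -> run_backup)) and O(serve_notice) yields O(run_backup).
With premise 2, O(run_backup -> publish_evidence), the K-axiom yields O(publish_evidence).
Premise 1, O(¬approve_sample -> ¬publish_evidence), contraposes to O(publish_evidence -> approve_sample); with O(publish_evidence) we get O(approve_sample).
Premise 4, O(¬take_oath -> ¬approve_sample), contraposes to O(approve_sample -> take_oath); with O(approve_sample) we get O(take_oath).
But premise 3, F(take_oath), means O(¬take_oath).
We now have both O(take_oath) and O(¬take_oath) — take_oath is simultaneously obligatory and forbidden, violating the D-axiom.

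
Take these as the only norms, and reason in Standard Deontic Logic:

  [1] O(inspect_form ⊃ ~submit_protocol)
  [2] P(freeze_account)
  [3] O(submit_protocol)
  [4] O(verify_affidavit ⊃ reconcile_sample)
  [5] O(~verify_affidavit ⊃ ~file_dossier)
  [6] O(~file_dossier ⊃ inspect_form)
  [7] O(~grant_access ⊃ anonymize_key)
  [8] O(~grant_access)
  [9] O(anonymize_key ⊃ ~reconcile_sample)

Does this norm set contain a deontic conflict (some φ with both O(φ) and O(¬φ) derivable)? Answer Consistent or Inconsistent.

Premise 8 states O(~grant_access) outright.
With premise 7, O(~grant_access ⊃ anonymize_key), the K-axiom yields O(anonymize_key).
Premise 9 is O(anonymize_key ⊃ ~reconcile_sample); since O(anonymize_key), deontic closure gives O(~reconcile_sample).
Premise 4, O(verify_affidavit ⊃ reconcile_sample), contraposes to O(~reconcile_sample ⊃ ~verify_affidavit); with O(~reconcile_sample) we get O(~verify_affidavit).
Premise 5 is O(~verify_affidavit ⊃ ~file_dossier); since O(~verify_affidavit), deontic closure gives O(~file_dossier).
Premise 6 is O(~file_dossier ⊃ inspect_form); since O(~file_dossier), deontic closure gives O(inspect_form).
With premise 1, O(inspect_form ⊃ ~submit_protocol), the K-axiom yields O(~submit_protocol).
However, premise 3 gives O(submit_protocol).
We now have both O(~submit_protocol) and O(submit_protocol) — submit_protocol is simultaneously obligatory and forbidden, violating the D-axiom.

Inconsistent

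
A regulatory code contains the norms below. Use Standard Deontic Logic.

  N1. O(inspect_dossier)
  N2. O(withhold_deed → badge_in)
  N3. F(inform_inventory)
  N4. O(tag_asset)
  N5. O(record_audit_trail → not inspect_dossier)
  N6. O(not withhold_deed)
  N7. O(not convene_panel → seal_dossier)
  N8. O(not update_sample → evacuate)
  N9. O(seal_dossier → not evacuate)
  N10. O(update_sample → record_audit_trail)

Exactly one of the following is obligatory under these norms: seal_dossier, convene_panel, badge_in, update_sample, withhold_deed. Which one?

From premise 1 we have O(inspect_dossier).
Premise 5 is O(record_audit_trail → not inspect_dossier); contrapositively O(inspect_dossier → not record_audit_trail). Since O(inspect_dossier) holds, K gives O(not record_audit_trail).
The contrapositive of premise 10 (O(update_sample → record_audit_trail)) is O(not record_audit_trail → not update_sample), and O(not record_audit_trail) is already established, so O(not update_sample).
From O(not update_sample) and premise 8, O(not update_sample → evacuate), we obtain O(evacuate).
Premise 9 is O(seal_dossier → not evacuate); contrapositively O(evacuate → not seal_dossier). Since O(evacuate) holds, K gives O(not seal_dossier).
Premise 7 is O(not convene_panel → seal_dossier); contrapositively O(not seal_dossier → convene_panel). Since O(not seal_dossier) holds, K gives O(convene_panel).
So O(convene_panel) holds — convene_panel is obligatory. None of the other listed options is made obligatory by any chain of premises.

convene_panel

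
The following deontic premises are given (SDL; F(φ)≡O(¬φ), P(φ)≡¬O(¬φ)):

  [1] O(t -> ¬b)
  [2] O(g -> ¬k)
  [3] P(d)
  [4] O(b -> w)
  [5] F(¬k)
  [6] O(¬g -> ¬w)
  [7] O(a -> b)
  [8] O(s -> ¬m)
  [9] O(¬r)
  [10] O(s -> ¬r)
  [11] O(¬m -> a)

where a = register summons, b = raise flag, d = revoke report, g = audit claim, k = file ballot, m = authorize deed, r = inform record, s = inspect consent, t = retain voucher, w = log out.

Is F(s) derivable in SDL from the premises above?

Premise 5, F(¬k), is equivalent to O(k).
Premise 2 is O(g -> ¬k); contrapositively O(k -> ¬g). Since O(k) holds, K gives O(¬g).
From O(¬g) and premise 6, O(¬g -> ¬w), we obtain O(¬w).
Premise 4, O(b -> w), contraposes to O(¬w -> ¬b); with O(¬w) we get O(¬b).
Premise 7 is O(a -> b); contrapositively O(¬b -> ¬a). Since O(¬b) holds, K gives O(¬a).
The contrapositive of premise 11 (O(¬m -> a)) is O(¬a -> m), and O(¬a) is already established, so O(m).
Premise 8 is O(s -> ¬m); contrapositively O(m -> ¬s). Since O(m) holds, K gives O(¬s).
Premises 1, 3, 9, 10 do not contribute to this derivation.
So O(¬s) holds, i.e. F(s). The claim follows.

Yes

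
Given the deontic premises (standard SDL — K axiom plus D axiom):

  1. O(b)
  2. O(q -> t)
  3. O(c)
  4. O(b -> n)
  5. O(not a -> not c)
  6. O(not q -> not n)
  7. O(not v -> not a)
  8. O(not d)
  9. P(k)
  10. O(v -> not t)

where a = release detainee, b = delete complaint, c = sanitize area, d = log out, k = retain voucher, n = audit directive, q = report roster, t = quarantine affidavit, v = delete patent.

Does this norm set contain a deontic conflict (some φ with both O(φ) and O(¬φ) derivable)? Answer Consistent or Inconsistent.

Premise 3 states O(c) outright.
Premise 5 is O(not a -> not c); contrapositively O(c -> a). Since O(c) holds, K gives O(a).
The contrapositive of premise 7 (O(not v -> not a)) is O(a -> v), and O(a) is already established, so O(v).
With premise 10, O(v -> not t), the K-axiom yields O(not t).
The contrapositive of premise 2 (O(q -> t)) is O(not t -> not q), and O(not t) is already established, so O(not q).
With premise 6, O(not q -> not n), the K-axiom yields O(not n).
Premise 4 is O(b -> n); contrapositively O(not n -> not b). Since O(not n) holds, K gives O(not b).
But premise 1 directly asserts O(b).
We now have both O(not b) and O(b) — b is simultaneously obligatory and forbidden, violating the D-axiom.

Inconsistent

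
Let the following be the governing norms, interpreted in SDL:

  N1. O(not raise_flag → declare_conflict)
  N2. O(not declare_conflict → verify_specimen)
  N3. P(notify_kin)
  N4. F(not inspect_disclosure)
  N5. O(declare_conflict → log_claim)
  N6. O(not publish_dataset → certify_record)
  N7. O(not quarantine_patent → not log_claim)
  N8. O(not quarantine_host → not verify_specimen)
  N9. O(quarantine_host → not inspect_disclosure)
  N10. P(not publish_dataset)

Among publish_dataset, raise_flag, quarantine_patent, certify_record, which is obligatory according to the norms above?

quarantine_patent

Premise 4 is F(not inspect_disclosure), i.e. O(inspect_disclosure).
The contrapositive of premise 9 (O(quarantine_host → not inspect_disclosure)) is O(inspect_disclosure → not quarantine_host), and O(inspect_disclosure) is already established, so O(not quarantine_host).
Premise 8 is O(not quarantine_host → not verify_specimen); since O(not quarantine_host), deontic closure gives O(not verify_specimen).
The contrapositive of premise 2 (O(not declare_conflict → verify_specimen)) is O(not verify_specimen → declare_conflict), and O(not verify_specimen) is already established, so O(declare_conflict).
From O(declare_conflict) and premise 5, O(declare_conflict → log_claim), we obtain O(log_claim).
Premise 7, O(not quarantine_patent → not log_claim), contraposes to O(log_claim → quarantine_patent); with O(log_claim) we get O(quarantine_patent).
So O(quarantine_patent) holds — quarantine_patent is obligatory. None of the other listed options is made obligatory by any chain of premises.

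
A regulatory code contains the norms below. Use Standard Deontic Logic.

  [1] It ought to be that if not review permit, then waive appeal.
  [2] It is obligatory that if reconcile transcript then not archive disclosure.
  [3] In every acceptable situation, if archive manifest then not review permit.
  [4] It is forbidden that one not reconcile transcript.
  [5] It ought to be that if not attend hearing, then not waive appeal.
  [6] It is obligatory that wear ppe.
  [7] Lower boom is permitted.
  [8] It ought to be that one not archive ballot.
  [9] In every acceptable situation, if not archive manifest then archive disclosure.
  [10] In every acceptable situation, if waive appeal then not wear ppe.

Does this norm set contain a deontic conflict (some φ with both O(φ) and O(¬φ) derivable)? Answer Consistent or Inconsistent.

Premise 6 gives O(wear_ppe).
Premise 10, O(waive_appeal → ¬wear_ppe), contraposes to O(wear_ppe → ¬waive_appeal); with O(wear_ppe) we get O(¬waive_appeal).
Premise 1, O(¬review_permit → waive_appeal), contraposes to O(¬waive_appeal → review_permit); with O(¬waive_appeal) we get O(review_permit).
The contrapositive of premise 3 (O(archive_manifest → ¬review_permit)) is O(review_permit → ¬archive_manifest), and O(review_permit) is already established, so O(¬archive_manifest).
Premise 9 is O(¬archive_manifest → archive_disclosure); since O(¬archive_manifest), deontic closure gives O(archive_disclosure).
Premise 2 is O(reconcile_transcript → ¬archive_disclosure); contrapositively O(archive_disclosure → ¬reconcile_transcript). Since O(archive_disclosure) holds, K gives O(¬reconcile_transcript).
Yet premise 4 is F(¬reconcile_transcript), i.e. O(reconcile_transcript).
We now have both O(¬reconcile_transcript) and O(reconcile_transcript) — reconcile_transcript is simultaneously obligatory and forbidden, violating the D-axiom.

Inconsistent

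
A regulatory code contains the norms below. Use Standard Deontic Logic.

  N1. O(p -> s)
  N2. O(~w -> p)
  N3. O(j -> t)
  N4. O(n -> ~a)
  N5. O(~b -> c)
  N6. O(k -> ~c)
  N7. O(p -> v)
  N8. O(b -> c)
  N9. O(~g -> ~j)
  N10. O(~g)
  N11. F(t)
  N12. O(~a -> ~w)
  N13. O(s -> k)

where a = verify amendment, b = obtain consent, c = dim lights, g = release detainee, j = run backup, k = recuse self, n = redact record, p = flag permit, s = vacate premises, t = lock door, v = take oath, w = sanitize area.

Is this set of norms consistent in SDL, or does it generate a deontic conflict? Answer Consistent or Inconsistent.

Consistent

Premise 3 is O(j -> t), but O(j) is not derivable from the premises, so it does not yield O(t).
So O(t) is not derivable, and the apparent clash with O(~t) does not arise.
A world satisfying every obligation exists (e.g. a=true, b=false, c=true, g=false, j=false, k=false, n=false, p=false, s=false, t=false, v=false, w=true); no atom is both obligatory and forbidden, so the set is consistent.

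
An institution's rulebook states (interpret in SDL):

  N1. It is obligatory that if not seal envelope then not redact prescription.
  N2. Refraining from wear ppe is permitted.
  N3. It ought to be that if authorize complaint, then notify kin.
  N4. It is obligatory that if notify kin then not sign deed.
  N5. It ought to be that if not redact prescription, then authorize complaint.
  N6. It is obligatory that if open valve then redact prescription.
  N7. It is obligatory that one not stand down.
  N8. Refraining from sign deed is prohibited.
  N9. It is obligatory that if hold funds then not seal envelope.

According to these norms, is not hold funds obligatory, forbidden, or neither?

Obligatory

F(¬sign_deed) at premise 8 means O(sign_deed).
The contrapositive of premise 4 (O(notify_kin → ¬sign_deed)) is O(sign_deed → ¬notify_kin), and O(sign_deed) is already established, so O(¬notify_kin).
The contrapositive of premise 3 (O(authorize_complaint → notify_kin)) is O(¬notify_kin → ¬authorize_complaint), and O(¬notify_kin) is already established, so O(¬authorize_complaint).
The contrapositive of premise 5 (O(¬redact_prescription → authorize_complaint)) is O(¬authorize_complaint → redact_prescription), and O(¬authorize_complaint) is already established, so O(redact_prescription).
Premise 1 is O(¬seal_envelope → ¬redact_prescription); contrapositively O(redact_prescription → seal_envelope). Since O(redact_prescription) holds, K gives O(seal_envelope).
The contrapositive of premise 9 (O(hold_funds → ¬seal_envelope)) is O(seal_envelope → ¬hold_funds), and O(seal_envelope) is already established, so O(¬hold_funds).
Premises 2, 6, 7 do not contribute to this derivation.
Hence ¬hold_funds is obligatory.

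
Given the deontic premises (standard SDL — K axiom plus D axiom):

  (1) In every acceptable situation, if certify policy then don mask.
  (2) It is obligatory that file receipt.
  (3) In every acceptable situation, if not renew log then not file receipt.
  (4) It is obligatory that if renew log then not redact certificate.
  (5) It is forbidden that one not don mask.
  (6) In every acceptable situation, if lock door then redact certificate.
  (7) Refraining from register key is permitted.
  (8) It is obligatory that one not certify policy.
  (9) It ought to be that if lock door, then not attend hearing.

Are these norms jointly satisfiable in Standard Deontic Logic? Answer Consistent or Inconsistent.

Premise 1 is O(certify_policy → don_mask); even if O(don_mask) held, inferring O(certify_policy) would be affirming the consequent — invalid.
So O(certify_policy) is not derivable, and the apparent clash with O(¬certify_policy) does not arise.
A world satisfying every obligation exists (e.g. attend_hearing=false, certify_policy=false, don_mask=true, file_receipt=true, lock_door=false, redact_certificate=false, register_key=false, renew_log=true); no atom is both obligatory and forbidden, so the set is consistent.

Consistent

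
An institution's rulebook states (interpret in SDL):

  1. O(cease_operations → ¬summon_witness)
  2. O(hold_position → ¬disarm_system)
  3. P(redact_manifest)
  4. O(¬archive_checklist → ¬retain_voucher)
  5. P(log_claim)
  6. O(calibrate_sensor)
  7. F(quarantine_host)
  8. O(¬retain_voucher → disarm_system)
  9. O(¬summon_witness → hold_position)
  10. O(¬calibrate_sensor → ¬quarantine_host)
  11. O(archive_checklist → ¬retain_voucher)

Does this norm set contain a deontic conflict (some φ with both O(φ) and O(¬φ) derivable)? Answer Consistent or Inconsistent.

Premise 10 is O(¬calibrate_sensor → ¬quarantine_host); even if O(¬quarantine_host) held, inferring O(¬calibrate_sensor) would be affirming the consequent — invalid.
So O(¬calibrate_sensor) is not derivable, and the apparent clash with O(calibrate_sensor) does not arise.
A world satisfying every obligation exists (e.g. archive_checklist=false, calibrate_sensor=true, cease_operations=false, disarm_system=true, hold_position=false, log_claim=false, quarantine_host=false, redact_manifest=false, retain_voucher=false, summon_witness=true); no atom is both obligatory and forbidden, so the set is consistent.

Consistent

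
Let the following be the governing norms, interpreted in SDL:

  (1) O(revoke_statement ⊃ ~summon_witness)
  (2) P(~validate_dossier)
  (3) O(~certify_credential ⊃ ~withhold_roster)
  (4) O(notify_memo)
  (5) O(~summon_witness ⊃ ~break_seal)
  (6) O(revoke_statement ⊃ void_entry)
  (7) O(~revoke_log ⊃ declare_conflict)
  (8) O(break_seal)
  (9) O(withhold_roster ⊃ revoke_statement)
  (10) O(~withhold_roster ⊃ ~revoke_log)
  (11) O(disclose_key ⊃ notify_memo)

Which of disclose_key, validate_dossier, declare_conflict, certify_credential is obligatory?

declare_conflict

From premise 8 we have O(break_seal).
Premise 5 is O(~summon_witness ⊃ ~break_seal); contrapositively O(break_seal ⊃ summon_witness). Since O(break_seal) holds, K gives O(summon_witness).
The contrapositive of premise 1 (O(revoke_statement ⊃ ~summon_witness)) is O(summon_witness ⊃ ~revoke_statement), and O(summon_witness) is already established, so O(~revoke_statement).
Premise 9 is O(withhold_roster ⊃ revoke_statement); contrapositively O(~revoke_statement ⊃ ~withhold_roster). Since O(~revoke_statement) holds, K gives O(~withhold_roster).
With premise 10, O(~withhold_roster ⊃ ~revoke_log), the K-axiom yields O(~revoke_log).
Applying K to premise 7 (O(~revoke_log ⊃ declare_conflict)) and O(~revoke_log) yields O(declare_conflict).
So O(declare_conflict) holds — declare_conflict is obligatory. None of the other listed options is made obligatory by any chain of premises.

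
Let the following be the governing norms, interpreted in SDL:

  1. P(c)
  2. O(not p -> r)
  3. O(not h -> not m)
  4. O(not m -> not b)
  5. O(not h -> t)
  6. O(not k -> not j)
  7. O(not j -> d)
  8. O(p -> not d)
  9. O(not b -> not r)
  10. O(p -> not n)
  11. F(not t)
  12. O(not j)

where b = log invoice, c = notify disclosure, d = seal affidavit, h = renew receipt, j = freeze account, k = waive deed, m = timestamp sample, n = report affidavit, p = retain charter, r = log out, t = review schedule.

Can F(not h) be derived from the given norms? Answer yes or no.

Yes

Premise 12 states O(not j) outright.
From O(not j) and premise 7, O(not j -> d), we obtain O(d).
Premise 8, O(p -> not d), contraposes to O(d -> not p); with O(d) we get O(not p).
From O(not p) and premise 2, O(not p -> r), we obtain O(r).
Premise 9 is O(not b -> not r); contrapositively O(r -> b). Since O(r) holds, K gives O(b).
Premise 4, O(not m -> not b), contraposes to O(b -> m); with O(b) we get O(m).
The contrapositive of premise 3 (O(not h -> not m)) is O(m -> h), and O(m) is already established, so O(h).
Premises 1, 5, 6, 10, 11 do not contribute to this derivation.
So O(h) holds, i.e. F(not h). The claim follows.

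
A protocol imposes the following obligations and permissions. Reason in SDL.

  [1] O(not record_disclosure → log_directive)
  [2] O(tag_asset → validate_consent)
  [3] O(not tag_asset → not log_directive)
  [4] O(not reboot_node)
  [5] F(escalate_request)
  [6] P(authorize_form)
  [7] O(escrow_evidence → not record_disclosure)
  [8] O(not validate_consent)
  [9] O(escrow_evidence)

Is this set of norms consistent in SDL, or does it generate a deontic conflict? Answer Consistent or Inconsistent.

Premise 8 gives O(not validate_consent).
Premise 2, O(tag_asset → validate_consent), contraposes to O(not validate_consent → not tag_asset); with O(not validate_consent) we get O(not tag_asset).
From O(not tag_asset) and premise 3, O(not tag_asset → not log_directive), we obtain O(not log_directive).
The contrapositive of premise 1 (O(not record_disclosure → log_directive)) is O(not log_directive → record_disclosure), and O(not log_directive) is already established, so O(record_disclosure).
Premise 7 is O(escrow_evidence → not record_disclosure); contrapositively O(record_disclosure → not escrow_evidence). Since O(record_disclosure) holds, K gives O(not escrow_evidence).
Yet premise 9 states O(escrow_evidence).
We now have both O(not escrow_evidence) and O(escrow_evidence) — escrow_evidence is simultaneously obligatory and forbidden, violating the D-axiom.

Inconsistent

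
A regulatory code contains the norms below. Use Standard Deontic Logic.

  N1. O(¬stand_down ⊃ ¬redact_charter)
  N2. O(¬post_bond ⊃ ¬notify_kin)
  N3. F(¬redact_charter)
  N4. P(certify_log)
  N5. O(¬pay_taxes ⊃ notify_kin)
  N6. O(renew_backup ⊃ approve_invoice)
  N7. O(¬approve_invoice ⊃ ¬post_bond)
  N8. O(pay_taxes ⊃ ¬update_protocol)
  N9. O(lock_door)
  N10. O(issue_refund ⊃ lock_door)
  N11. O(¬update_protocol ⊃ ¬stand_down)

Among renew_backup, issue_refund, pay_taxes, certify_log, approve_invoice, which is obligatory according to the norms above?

F(¬redact_charter) at premise 3 means O(redact_charter).
The contrapositive of premise 1 (O(¬stand_down ⊃ ¬redact_charter)) is O(redact_charter ⊃ stand_down), and O(redact_charter) is already established, so O(stand_down).
Premise 11 is O(¬update_protocol ⊃ ¬stand_down); contrapositively O(stand_down ⊃ update_protocol). Since O(stand_down) holds, K gives O(update_protocol).
The contrapositive of premise 8 (O(pay_taxes ⊃ ¬update_protocol)) is O(update_protocol ⊃ ¬pay_taxes), and O(update_protocol) is already established, so O(¬pay_taxes).
With premise 5, O(¬pay_taxes ⊃ notify_kin), the K-axiom yields O(notify_kin).
The contrapositive of premise 2 (O(¬post_bond ⊃ ¬notify_kin)) is O(notify_kin ⊃ post_bond), and O(notify_kin) is already established, so O(post_bond).
The contrapositive of premise 7 (O(¬approve_invoice ⊃ ¬post_bond)) is O(post_bond ⊃ approve_invoice), and O(post_bond) is already established, so O(approve_invoice).
So O(approve_invoice) holds — approve_invoice is obligatory. None of the other listed options is made obligatory by any chain of premises.

approve_invoice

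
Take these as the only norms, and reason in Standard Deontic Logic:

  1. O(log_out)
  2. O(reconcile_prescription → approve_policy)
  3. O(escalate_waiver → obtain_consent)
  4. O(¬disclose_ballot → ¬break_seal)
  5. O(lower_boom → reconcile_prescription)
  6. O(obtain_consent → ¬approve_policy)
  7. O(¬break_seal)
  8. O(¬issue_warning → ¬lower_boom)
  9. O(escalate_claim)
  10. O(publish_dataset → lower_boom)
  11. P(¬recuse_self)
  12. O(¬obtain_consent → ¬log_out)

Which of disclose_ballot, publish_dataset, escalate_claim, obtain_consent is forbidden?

publish_dataset

Premise 1 states O(log_out) outright.
Premise 12, O(¬obtain_consent → ¬log_out), contraposes to O(log_out → obtain_consent); with O(log_out) we get O(obtain_consent).
From O(obtain_consent) and premise 6, O(obtain_consent → ¬approve_policy), we obtain O(¬approve_policy).
The contrapositive of premise 2 (O(reconcile_prescription → approve_policy)) is O(¬approve_policy → ¬reconcile_prescription), and O(¬approve_policy) is already established, so O(¬reconcile_prescription).
The contrapositive of premise 5 (O(lower_boom → reconcile_prescription)) is O(¬reconcile_prescription → ¬lower_boom), and O(¬reconcile_prescription) is already established, so O(¬lower_boom).
Premise 10 is O(publish_dataset → lower_boom); contrapositively O(¬lower_boom → ¬publish_dataset). Since O(¬lower_boom) holds, K gives O(¬publish_dataset).
So O(¬publish_dataset) holds, i.e. publish_dataset is forbidden. None of the other listed options is forbidden under the premises.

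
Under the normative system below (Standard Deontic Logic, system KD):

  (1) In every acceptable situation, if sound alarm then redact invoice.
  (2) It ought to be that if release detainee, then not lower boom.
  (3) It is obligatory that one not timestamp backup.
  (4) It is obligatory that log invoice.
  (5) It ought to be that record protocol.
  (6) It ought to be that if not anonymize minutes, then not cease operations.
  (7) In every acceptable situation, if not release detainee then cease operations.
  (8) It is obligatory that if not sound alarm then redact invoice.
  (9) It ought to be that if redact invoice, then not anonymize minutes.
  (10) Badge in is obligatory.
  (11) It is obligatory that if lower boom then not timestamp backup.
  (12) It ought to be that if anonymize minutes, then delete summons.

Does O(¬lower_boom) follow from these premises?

Yes

By case analysis on sound_alarm: premise 1 gives O(sound_alarm → redact_invoice) and premise 8 gives O(¬sound_alarm → redact_invoice), so O(redact_invoice) either way.
With premise 9, O(redact_invoice → ¬anonymize_minutes), the K-axiom yields O(¬anonymize_minutes).
From O(¬anonymize_minutes) and premise 6, O(¬anonymize_minutes → ¬cease_operations), we obtain O(¬cease_operations).
Premise 7 is O(¬release_detainee → cease_operations); contrapositively O(¬cease_operations → release_detainee). Since O(¬cease_operations) holds, K gives O(release_detainee).
Applying K to premise 2 (O(release_detainee → ¬lower_boom)) and O(release_detainee) yields O(¬lower_boom).
Premises 3, 4, 5, 10, 11, 12 do not contribute to this derivation.
So O(¬lower_boom) follows.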